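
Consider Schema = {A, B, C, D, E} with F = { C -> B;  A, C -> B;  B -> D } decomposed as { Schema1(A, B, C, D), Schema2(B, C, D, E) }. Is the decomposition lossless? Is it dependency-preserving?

lossy but dependency-preserving

Lossless test: (B, C, D)⁺ = {B, C, D}, which is a superkey of neither fragment — lossy.
Dependency preservation: every FD's attributes lie within a single fragment, so each can be enforced locally — preserved.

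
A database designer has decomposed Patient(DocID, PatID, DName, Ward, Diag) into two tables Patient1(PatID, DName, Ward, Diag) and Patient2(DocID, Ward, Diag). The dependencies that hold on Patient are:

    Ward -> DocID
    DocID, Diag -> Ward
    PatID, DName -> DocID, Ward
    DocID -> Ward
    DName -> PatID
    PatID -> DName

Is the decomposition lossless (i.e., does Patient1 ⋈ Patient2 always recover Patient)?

Common attributes: Patient1 ∩ Patient2 = {Ward, Diag}.
Closure of {Ward, Diag}: Ward → DocID applies, adding DocID. So (Ward, Diag)⁺ = {DocID, Ward, Diag}.
This closure contains every attribute of Patient2, so Patient1 ∩ Patient2 → Patient2. The join is lossless.

Yes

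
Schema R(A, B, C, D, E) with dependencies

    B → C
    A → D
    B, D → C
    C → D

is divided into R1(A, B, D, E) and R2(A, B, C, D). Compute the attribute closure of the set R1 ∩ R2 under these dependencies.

R1 ∩ R2 = {A, B, D}.
B → C applies, adding C
Closure: {A, B, C, D}.

A, B, C, D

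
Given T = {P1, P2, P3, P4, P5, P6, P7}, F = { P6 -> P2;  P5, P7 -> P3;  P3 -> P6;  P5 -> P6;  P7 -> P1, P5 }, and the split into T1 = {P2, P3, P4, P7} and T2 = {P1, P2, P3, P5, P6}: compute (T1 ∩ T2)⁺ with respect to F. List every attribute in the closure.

P2, P3, P6

T1 ∩ T2 = {P2, P3}.
P3 → P6 applies, adding P6
Closure: {P2, P3, P6}.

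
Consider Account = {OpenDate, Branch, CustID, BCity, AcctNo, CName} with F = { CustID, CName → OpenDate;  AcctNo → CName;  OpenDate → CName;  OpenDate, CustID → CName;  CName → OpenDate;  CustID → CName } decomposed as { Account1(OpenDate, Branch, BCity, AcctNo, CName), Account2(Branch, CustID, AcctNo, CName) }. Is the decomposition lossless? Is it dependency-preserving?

lossy but dependency-preserving

Lossless test: (Branch, AcctNo, CName)⁺ = {OpenDate, Branch, AcctNo, CName}, which is a superkey of neither fragment — lossy.
Dependency preservation: CustID, CName → OpenDate; OpenDate, CustID → CName are not contained in any single fragment, but the restricted closure of each left-hand side across the fragments still reaches the right-hand side; the remaining FDs each lie inside some fragment. All dependencies are preserved.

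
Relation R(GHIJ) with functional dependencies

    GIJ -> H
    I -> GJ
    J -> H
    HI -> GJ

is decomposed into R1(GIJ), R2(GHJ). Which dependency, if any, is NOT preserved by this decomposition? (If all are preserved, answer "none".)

none

GIJ → H: restricted closure across fragments reaches H.
I → GJ lies within R1.
J → H lies within R2.
HI → GJ: restricted closure across fragments reaches GJ.
Every dependency is enforceable on the fragments, so the decomposition is dependency-preserving.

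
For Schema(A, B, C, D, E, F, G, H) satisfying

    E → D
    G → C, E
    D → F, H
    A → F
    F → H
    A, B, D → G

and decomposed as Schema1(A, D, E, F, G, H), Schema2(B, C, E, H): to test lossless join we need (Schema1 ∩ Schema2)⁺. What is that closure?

D, E, F, H

Schema1 ∩ Schema2 = {E, H}.
E → D applies, adding D
D → F, H applies, adding F
Closure: {D, E, F, H}.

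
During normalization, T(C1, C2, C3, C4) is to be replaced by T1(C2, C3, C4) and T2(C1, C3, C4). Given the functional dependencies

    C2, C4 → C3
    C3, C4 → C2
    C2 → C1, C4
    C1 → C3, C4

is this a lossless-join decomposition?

Common attributes: T1 ∩ T2 = {C3, C4}.
Closure of {C3, C4}: C3, C4 → C2 applies, adding C2; C2 → C1, C4 applies, adding C1. So (C3, C4)⁺ = {C1, C2, C3, C4}.
This closure contains every attribute of T1, so T1 ∩ T2 → T1. The join is lossless.

Yes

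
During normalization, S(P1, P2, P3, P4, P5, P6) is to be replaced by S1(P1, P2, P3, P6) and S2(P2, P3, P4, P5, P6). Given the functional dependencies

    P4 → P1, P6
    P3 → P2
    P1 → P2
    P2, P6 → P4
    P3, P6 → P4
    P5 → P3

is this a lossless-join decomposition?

Common attributes: S1 ∩ S2 = {P2, P3, P6}.
Closure of {P2, P3, P6}: P2, P6 → P4 applies, adding P4; P4 → P1, P6 applies, adding P1. So (P2, P3, P6)⁺ = {P1, P2, P3, P4, P6}.
This closure contains every attribute of S1, so S1 ∩ S2 → S1. The join is lossless.

Yes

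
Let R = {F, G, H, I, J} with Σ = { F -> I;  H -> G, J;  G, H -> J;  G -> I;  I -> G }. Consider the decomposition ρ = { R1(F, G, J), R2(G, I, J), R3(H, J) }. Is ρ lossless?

No

Chase test. Columns are F, G, H, I, J; row i has aⱼ where attribute j ∈ Ri, else bᵢⱼ.
Initial tableau (one row per fragment):
  row 1: a1 a2 b13 b14 a5
  row 2: b21 a2 b23 a4 a5
  row 3: b31 b32 a3 b34 a5
Rows 1 and 2 agree on G; apply G→I and equate their I entries.
No row becomes fully distinguished — the join is lossy.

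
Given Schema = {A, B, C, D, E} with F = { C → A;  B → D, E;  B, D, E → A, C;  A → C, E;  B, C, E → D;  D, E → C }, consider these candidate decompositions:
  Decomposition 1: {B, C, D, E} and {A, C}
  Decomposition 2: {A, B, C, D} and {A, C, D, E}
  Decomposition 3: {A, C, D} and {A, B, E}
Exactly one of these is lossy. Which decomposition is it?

Decomposition 1: common = {C}, closure = {A, C, E} → lossless.
Decomposition 2: common = {A, C, D}, closure = {A, C, D, E} → lossless.
Decomposition 3: common = {A}, closure = {A, C, E} → lossy.

Decomposition 3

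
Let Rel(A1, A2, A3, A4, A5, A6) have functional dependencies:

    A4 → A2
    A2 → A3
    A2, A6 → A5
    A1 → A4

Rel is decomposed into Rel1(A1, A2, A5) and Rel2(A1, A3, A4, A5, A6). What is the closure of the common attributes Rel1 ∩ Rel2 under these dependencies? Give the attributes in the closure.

Rel1 ∩ Rel2 = {A1, A5}.
A1 → A4 applies, adding A4
A4 → A2 applies, adding A2
A2 → A3 applies, adding A3
Closure: {A1, A2, A3, A4, A5}.

A1, A2, A3, A4, A5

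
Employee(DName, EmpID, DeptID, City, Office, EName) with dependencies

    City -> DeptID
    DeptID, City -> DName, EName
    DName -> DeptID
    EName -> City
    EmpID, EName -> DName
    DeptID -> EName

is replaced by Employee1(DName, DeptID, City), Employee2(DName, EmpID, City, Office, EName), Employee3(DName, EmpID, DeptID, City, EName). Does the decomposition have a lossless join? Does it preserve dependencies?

Lossless test (chase): Rows 1 and 2 agree on City; apply City→DeptID and equate their DeptID entries. Rows 1 and 2 agree on DeptID, City; apply DeptID, City→DName, EName and equate their DName, EName entries. Row 2 is now all distinguished symbols — the join is lossless.
Dependency preservation: every FD's attributes lie within a single fragment, so each can be enforced locally — preserved.

lossless and dependency-preserving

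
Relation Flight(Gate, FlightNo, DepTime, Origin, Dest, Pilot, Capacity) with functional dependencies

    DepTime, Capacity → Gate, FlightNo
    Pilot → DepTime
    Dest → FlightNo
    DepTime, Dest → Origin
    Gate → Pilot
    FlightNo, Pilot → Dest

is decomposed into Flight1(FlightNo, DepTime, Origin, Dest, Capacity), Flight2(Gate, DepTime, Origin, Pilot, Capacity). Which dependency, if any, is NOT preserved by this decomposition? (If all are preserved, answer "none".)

Check FlightNo, Pilot → Dest: no single fragment contains all of {FlightNo, Dest, Pilot}, and the restricted closure of {FlightNo, Pilot} across the fragments never reaches {Dest}.
DepTime, Capacity → Gate, FlightNo is preserved.
Pilot → DepTime is preserved.
Dest → FlightNo is preserved.
DepTime, Dest → Origin is preserved.
Gate → Pilot is preserved.

FlightNo, Pilot → Dest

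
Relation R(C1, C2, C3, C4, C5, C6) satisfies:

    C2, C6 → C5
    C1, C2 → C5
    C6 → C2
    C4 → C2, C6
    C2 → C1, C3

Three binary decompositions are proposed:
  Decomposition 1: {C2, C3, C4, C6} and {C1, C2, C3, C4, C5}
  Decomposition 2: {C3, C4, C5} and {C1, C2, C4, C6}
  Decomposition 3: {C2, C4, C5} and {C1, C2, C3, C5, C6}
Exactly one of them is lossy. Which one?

Decomposition 1: common = {C2, C3, C4}, closure = {C1, C2, C3, C4, C5, C6} → lossless.
Decomposition 2: common = {C4}, closure = {C1, C2, C3, C4, C5, C6} → lossless.
Decomposition 3: common = {C2, C5}, closure = {C1, C2, C3, C5} → lossy.

Decomposition 3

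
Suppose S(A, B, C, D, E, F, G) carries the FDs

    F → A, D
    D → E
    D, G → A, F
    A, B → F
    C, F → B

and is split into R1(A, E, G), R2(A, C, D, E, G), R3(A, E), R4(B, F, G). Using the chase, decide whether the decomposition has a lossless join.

Chase test. Columns are A, B, C, D, E, F, G; row i has aⱼ where attribute j ∈ Ri, else bᵢⱼ.
Initial tableau (one row per fragment):
  row 1: a1 b12 b13 b14 a5 b16 a7
  row 2: a1 b22 a3 a4 a5 b26 a7
  row 3: a1 b32 b33 b34 a5 b36 b37
  row 4: b41 a2 b43 b44 b45 a6 a7
No row becomes fully distinguished — the join is lossy.

No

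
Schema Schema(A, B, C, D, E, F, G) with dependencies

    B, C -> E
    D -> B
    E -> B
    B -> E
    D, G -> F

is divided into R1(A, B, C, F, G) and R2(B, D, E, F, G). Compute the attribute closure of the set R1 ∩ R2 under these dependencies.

B, E, F, G

R1 ∩ R2 = {B, F, G}.
B → E applies, adding E
Closure: {B, E, F, G}.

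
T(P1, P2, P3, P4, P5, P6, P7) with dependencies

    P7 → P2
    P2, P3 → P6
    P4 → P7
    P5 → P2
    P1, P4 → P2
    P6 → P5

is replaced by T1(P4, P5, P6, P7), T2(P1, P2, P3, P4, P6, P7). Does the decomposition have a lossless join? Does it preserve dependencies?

Lossless test: (P4, P6, P7)⁺ = {P2, P4, P5, P6, P7}, which contains all of one fragment — lossless.
Dependency preservation: the restricted closure of {P5} across the fragments never reaches {P2}, so P5 → P2 cannot be enforced without a join — not preserved.

lossless but not dependency-preserving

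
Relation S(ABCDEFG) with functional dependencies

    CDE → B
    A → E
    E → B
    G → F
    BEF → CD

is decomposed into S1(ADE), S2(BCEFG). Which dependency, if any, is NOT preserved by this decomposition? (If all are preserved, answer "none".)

Check BEF → CD: no single fragment contains all of {BCDEF}, and the restricted closure of {BEF} across the fragments never reaches {CD}.
CDE → B is preserved.
A → E is preserved.
E → B is preserved.
G → F is preserved.

BEF → CD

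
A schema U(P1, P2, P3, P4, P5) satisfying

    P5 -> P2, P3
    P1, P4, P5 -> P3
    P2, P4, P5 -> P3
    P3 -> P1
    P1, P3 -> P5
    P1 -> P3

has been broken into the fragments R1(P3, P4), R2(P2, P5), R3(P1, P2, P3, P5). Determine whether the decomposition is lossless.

Chase test. Columns are P1, P2, P3, P4, P5; row i has aⱼ where attribute j ∈ Ri, else bᵢⱼ.
Initial tableau (one row per fragment):
  row 1: b11 b12 a3 a4 b15
  row 2: b21 a2 b23 b24 a5
  row 3: a1 a2 a3 b34 a5
Rows 2 and 3 agree on P5; apply P5→P2, P3 and equate their P2, P3 entries.
Rows 1 and 2 agree on P3; apply P3→P1 and equate their P1 entries.
Rows 1 and 3 agree on P3; apply P3→P1 and equate their P1 entries.
Rows 1 and 2 agree on P1, P3; apply P1, P3→P5 and equate their P5 entries.
Rows 1 and 2 agree on P5; apply P5→P2, P3 and equate their P2, P3 entries.
Row 1 is now all distinguished symbols — the join is lossless.

Yes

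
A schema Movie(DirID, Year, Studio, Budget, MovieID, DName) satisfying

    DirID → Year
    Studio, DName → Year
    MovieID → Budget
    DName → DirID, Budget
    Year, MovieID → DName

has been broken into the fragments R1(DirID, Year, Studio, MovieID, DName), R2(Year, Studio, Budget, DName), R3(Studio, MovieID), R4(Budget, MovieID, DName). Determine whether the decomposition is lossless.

Chase test. Columns are DirID, Year, Studio, Budget, MovieID, DName; row i has aⱼ where attribute j ∈ Ri, else bᵢⱼ.
Initial tableau (one row per fragment):
  row 1: a1 a2 a3 b14 a5 a6
  row 2: b21 a2 a3 a4 b25 a6
  row 3: b31 b32 a3 b34 a5 b36
  row 4: b41 b42 b43 a4 a5 a6
Rows 1 and 3 agree on MovieID; apply MovieID→Budget and equate their Budget entries.
Rows 1 and 4 agree on MovieID; apply MovieID→Budget and equate their Budget entries.
Rows 1 and 2 agree on DName; apply DName→DirID, Budget and equate their DirID, Budget entries.
Rows 1 and 4 agree on DName; apply DName→DirID, Budget and equate their DirID, Budget entries.
Rows 1 and 4 agree on DirID; apply DirID→Year and equate their Year entries.
Row 1 is now all distinguished symbols — the join is lossless.

Yes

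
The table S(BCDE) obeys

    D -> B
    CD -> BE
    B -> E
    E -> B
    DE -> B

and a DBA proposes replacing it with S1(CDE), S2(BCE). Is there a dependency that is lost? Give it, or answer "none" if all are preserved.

D → B: restricted closure across fragments reaches B.
CD → BE: restricted closure across fragments reaches BE.
B → E lies within S2.
E → B lies within S2.
DE → B: restricted closure across fragments reaches B.
Every dependency is enforceable on the fragments, so the decomposition is dependency-preserving.

none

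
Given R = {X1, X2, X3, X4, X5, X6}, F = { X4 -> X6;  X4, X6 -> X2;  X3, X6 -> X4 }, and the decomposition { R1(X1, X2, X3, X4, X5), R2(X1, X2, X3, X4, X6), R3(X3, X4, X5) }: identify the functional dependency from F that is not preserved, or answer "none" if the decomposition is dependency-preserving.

X4 → X6 lies within R2.
X4, X6 → X2 lies within R2.
X3, X6 → X4 lies within R2.
Every dependency is enforceable on the fragments, so the decomposition is dependency-preserving.

none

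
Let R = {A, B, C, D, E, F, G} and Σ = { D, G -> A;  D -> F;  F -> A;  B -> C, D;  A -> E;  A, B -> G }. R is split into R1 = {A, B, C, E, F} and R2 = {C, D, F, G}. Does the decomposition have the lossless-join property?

No

Common attributes: R1 ∩ R2 = {C, F}.
Closure of {C, F}: F → A applies, adding A; A → E applies, adding E. So (C, F)⁺ = {A, C, E, F}.
The closure contains neither all of R1 = {A, B, C, E, F} nor all of R2 = {C, D, F, G}, so the common attributes are not a superkey of either fragment. The join is lossy.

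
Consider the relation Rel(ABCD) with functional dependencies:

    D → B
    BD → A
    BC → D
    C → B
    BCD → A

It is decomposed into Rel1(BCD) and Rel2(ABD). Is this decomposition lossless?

Common attributes: Rel1 ∩ Rel2 = {BD}.
Closure of {BD}: BD → A applies, adding A. So (BD)⁺ = {ABD}.
This closure contains every attribute of Rel2, so Rel1 ∩ Rel2 → Rel2. The join is lossless.

Yes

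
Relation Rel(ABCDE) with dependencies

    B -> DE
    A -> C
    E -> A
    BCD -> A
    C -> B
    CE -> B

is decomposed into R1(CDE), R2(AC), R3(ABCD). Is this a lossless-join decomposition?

Chase test. Columns are ABCDE; row i has aⱼ where attribute j ∈ Ri, else bᵢⱼ.
Initial tableau (one row per fragment):
  row 1: b11 b12 a3 a4 a5
  row 2: a1 b22 a3 b24 b25
  row 3: a1 a2 a3 a4 b35
Rows 1 and 2 agree on C; apply C→B and equate their B entries.
Rows 1 and 3 agree on C; apply C→B and equate their B entries.
Rows 1 and 2 agree on B; apply B→DE and equate their DE entries.
Rows 1 and 3 agree on B; apply B→DE and equate their DE entries.
Rows 1 and 2 agree on E; apply E→A and equate their A entries.
Row 1 is now all distinguished symbols — the join is lossless.

Yes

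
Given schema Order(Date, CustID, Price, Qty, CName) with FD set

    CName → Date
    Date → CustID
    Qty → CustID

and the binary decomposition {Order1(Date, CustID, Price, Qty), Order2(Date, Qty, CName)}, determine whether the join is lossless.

No

Common attributes: Order1 ∩ Order2 = {Date, Qty}.
Closure of {Date, Qty}: Date → CustID applies, adding CustID. So (Date, Qty)⁺ = {Date, CustID, Qty}.
The closure contains neither all of Order1 = {Date, CustID, Price, Qty} nor all of Order2 = {Date, Qty, CName}, so the common attributes are not a superkey of either fragment. The join is lossy.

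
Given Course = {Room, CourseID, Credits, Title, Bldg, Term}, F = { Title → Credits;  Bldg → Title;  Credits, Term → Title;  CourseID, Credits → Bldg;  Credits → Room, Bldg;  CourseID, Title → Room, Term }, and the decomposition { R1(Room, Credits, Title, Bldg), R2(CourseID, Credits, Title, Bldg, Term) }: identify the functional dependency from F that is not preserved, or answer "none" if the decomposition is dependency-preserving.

Title → Credits lies within R1.
Bldg → Title lies within R1.
Credits, Term → Title lies within R2.
CourseID, Credits → Bldg lies within R2.
Credits → Room, Bldg lies within R1.
CourseID, Title → Room, Term: restricted closure across fragments reaches Room, Term.
Every dependency is enforceable on the fragments, so the decomposition is dependency-preserving.

none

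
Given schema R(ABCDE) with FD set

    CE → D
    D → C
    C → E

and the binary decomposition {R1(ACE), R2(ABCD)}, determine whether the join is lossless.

Yes

Common attributes: R1 ∩ R2 = {AC}.
Closure of {AC}: C → E applies, adding E; CE → D applies, adding D. So (AC)⁺ = {ACDE}.
This closure contains every attribute of R1, so R1 ∩ R2 → R1. The join is lossless.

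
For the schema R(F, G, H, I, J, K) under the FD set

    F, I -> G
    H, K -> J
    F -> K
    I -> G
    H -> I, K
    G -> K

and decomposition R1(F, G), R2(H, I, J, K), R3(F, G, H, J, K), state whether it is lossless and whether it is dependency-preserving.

lossless but not dependency-preserving

Lossless test (chase): Rows 1 and 3 agree on F; apply F→K and equate their K entries. Rows 2 and 3 agree on H; apply H→I, K and equate their I, K entries. Rows 2 and 3 agree on I; apply I→G and equate their G entries. Row 3 is now all distinguished symbols — the join is lossless.
Dependency preservation: the restricted closure of {F, I} across the fragments never reaches {G}, so F, I → G cannot be enforced without a join — not preserved.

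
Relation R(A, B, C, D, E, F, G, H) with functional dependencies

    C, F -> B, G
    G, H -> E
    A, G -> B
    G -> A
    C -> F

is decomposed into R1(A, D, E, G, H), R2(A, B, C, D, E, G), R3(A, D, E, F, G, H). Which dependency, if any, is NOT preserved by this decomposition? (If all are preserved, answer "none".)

C -> F

Check C → F: no single fragment contains all of {C, F}, and the restricted closure of {C} across the fragments never reaches {F}.
C, F → B, G is preserved.
G, H → E is preserved.
A, G → B is preserved.
G → A is preserved.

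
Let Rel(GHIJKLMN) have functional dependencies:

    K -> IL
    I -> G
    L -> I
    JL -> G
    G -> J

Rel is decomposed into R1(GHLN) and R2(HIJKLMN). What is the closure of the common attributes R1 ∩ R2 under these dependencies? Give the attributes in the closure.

GHIJLN

R1 ∩ R2 = {HLN}.
L → I applies, adding I
I → G applies, adding G
G → J applies, adding J
Closure: {GHIJLN}.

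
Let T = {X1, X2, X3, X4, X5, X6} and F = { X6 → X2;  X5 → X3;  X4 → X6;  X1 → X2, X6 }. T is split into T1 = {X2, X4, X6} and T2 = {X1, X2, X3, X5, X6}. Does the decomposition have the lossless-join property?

No

Common attributes: T1 ∩ T2 = {X2, X6}.
No dependency enlarges {X2, X6}, so (X2, X6)⁺ = {X2, X6}.
The closure contains neither all of T1 = {X2, X4, X6} nor all of T2 = {X1, X2, X3, X5, X6}, so the common attributes are not a superkey of either fragment. The join is lossy.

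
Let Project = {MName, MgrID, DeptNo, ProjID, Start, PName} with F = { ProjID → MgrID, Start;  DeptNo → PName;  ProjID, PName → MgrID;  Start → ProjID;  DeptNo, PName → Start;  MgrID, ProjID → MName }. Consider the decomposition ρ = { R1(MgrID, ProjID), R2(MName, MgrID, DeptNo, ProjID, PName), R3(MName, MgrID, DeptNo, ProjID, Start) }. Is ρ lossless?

Chase test. Columns are MName, MgrID, DeptNo, ProjID, Start, PName; row i has aⱼ where attribute j ∈ Ri, else bᵢⱼ.
Initial tableau (one row per fragment):
  row 1: b11 a2 b13 a4 b15 b16
  row 2: a1 a2 a3 a4 b25 a6
  row 3: a1 a2 a3 a4 a5 b36
Rows 1 and 2 agree on ProjID; apply ProjID→MgrID, Start and equate their MgrID, Start entries.
Rows 1 and 3 agree on ProjID; apply ProjID→MgrID, Start and equate their MgrID, Start entries.
Rows 2 and 3 agree on DeptNo; apply DeptNo→PName and equate their PName entries.
Rows 1 and 2 agree on MgrID, ProjID; apply MgrID, ProjID→MName and equate their MName entries.
Row 2 is now all distinguished symbols — the join is lossless.

Yes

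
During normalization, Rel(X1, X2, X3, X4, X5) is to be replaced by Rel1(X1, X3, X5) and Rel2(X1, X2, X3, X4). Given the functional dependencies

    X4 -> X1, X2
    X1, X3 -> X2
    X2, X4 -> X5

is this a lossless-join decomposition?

Common attributes: Rel1 ∩ Rel2 = {X1, X3}.
Closure of {X1, X3}: X1, X3 → X2 applies, adding X2. So (X1, X3)⁺ = {X1, X2, X3}.
The closure contains neither all of Rel1 = {X1, X3, X5} nor all of Rel2 = {X1, X2, X3, X4}, so the common attributes are not a superkey of either fragment. The join is lossy.

No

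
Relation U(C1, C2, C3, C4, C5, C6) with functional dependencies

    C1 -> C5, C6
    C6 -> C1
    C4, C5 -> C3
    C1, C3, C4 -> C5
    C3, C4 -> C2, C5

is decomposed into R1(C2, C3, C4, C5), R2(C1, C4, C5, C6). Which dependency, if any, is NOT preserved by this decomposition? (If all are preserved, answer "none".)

none

C1 → C5, C6 lies within R2.
C6 → C1 lies within R2.
C4, C5 → C3 lies within R1.
C1, C3, C4 → C5: restricted closure across fragments reaches C5.
C3, C4 → C2, C5 lies within R1.
Every dependency is enforceable on the fragments, so the decomposition is dependency-preserving.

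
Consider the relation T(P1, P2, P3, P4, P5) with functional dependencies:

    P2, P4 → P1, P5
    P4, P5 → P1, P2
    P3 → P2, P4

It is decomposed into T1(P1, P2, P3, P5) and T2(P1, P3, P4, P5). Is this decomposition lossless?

Yes

Common attributes: T1 ∩ T2 = {P1, P3, P5}.
Closure of {P1, P3, P5}: P3 → P2, P4 applies, adding P2, P4. So (P1, P3, P5)⁺ = {P1, P2, P3, P4, P5}.
This closure contains every attribute of T1, so T1 ∩ T2 → T1. The join is lossless.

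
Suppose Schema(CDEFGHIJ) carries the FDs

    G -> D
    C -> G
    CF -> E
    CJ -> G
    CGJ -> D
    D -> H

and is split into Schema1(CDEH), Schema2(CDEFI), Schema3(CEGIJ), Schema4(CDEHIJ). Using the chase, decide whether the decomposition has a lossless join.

No

Chase test. Columns are CDEFGHIJ; row i has aⱼ where attribute j ∈ Schemai, else bᵢⱼ.
Initial tableau (one row per fragment):
  row 1: a1 a2 a3 b14 b15 a6 b17 b18
  row 2: a1 a2 a3 a4 b25 b26 a7 b28
  row 3: a1 b32 a3 b34 a5 b36 a7 a8
  row 4: a1 a2 a3 b44 b45 a6 a7 a8
Rows 1 and 2 agree on C; apply C→G and equate their G entries.
Rows 1 and 3 agree on C; apply C→G and equate their G entries.
Rows 1 and 4 agree on C; apply C→G and equate their G entries.
Rows 3 and 4 agree on CGJ; apply CGJ→D and equate their D entries.
Rows 1 and 2 agree on D; apply D→H and equate their H entries.
Rows 1 and 3 agree on D; apply D→H and equate their H entries.
No row becomes fully distinguished — the join is lossy.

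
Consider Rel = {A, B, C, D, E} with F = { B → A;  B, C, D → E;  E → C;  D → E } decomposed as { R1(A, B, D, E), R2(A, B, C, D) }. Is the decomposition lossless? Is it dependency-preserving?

lossless but not dependency-preserving

Lossless test: (A, B, D)⁺ = {A, B, C, D, E}, which contains all of one fragment — lossless.
Dependency preservation: the restricted closure of {E} across the fragments never reaches {C}, so E → C cannot be enforced without a join — not preserved.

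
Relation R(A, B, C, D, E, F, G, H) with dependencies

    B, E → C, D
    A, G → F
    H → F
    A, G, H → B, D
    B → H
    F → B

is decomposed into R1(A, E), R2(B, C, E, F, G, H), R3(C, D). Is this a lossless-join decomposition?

No

Chase test. Columns are A, B, C, D, E, F, G, H; row i has aⱼ where attribute j ∈ Ri, else bᵢⱼ.
Initial tableau (one row per fragment):
  row 1: a1 b12 b13 b14 a5 b16 b17 b18
  row 2: b21 a2 a3 b24 a5 a6 a7 a8
  row 3: b31 b32 a3 a4 b35 b36 b37 b38
No row becomes fully distinguished — the join is lossy.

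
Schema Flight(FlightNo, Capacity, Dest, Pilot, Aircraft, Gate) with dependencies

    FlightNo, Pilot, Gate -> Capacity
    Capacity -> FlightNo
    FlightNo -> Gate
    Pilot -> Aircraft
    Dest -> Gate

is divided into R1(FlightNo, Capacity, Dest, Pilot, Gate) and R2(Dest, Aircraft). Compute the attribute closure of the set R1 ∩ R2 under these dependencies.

Dest, Gate

R1 ∩ R2 = {Dest}.
Dest → Gate applies, adding Gate
Closure: {Dest, Gate}.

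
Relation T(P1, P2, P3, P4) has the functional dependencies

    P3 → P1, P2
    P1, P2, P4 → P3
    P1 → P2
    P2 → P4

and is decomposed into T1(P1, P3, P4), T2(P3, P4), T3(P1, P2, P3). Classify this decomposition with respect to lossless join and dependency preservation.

lossless but not dependency-preserving

Lossless test (chase): Rows 1 and 2 agree on P3; apply P3→P1, P2 and equate their P1, P2 entries. Rows 1 and 3 agree on P3; apply P3→P1, P2 and equate their P1, P2 entries. Rows 1 and 3 agree on P2; apply P2→P4 and equate their P4 entries. Row 1 is now all distinguished symbols — the join is lossless.
Dependency preservation: the restricted closure of {P2} across the fragments never reaches {P4}, so P2 → P4 cannot be enforced without a join — not preserved.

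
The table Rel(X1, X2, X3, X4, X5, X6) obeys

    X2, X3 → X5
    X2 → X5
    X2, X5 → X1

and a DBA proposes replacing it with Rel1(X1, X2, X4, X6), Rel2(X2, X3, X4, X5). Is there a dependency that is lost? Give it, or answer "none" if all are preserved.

X2, X3 → X5 lies within Rel2.
X2 → X5 lies within Rel2.
X2, X5 → X1: restricted closure across fragments reaches X1.
Every dependency is enforceable on the fragments, so the decomposition is dependency-preserving.

none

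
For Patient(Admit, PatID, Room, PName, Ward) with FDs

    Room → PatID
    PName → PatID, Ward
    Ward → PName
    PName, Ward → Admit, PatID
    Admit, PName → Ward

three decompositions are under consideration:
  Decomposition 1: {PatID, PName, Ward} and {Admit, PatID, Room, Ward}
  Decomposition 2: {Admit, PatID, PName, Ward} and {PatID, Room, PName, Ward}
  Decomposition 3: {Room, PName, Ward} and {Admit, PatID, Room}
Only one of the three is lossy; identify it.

Decomposition 3

Decomposition 1: common = {PatID, Ward}, closure = {Admit, PatID, PName, Ward} → lossless.
Decomposition 2: common = {PatID, PName, Ward}, closure = {Admit, PatID, PName, Ward} → lossless.
Decomposition 3: common = {Room}, closure = {PatID, Room} → lossy.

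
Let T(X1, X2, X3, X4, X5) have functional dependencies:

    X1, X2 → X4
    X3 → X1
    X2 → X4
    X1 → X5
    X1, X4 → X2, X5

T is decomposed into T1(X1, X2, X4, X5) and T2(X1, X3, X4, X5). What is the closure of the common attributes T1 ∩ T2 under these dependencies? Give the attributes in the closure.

T1 ∩ T2 = {X1, X4, X5}.
X1, X4 → X2, X5 applies, adding X2
Closure: {X1, X2, X4, X5}.

X1, X2, X4, X5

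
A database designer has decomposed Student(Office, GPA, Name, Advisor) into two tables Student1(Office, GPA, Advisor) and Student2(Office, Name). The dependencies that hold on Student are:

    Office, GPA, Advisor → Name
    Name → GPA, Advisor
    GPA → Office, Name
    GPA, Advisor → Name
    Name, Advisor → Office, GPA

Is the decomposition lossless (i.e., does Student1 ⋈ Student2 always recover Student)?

No

Common attributes: Student1 ∩ Student2 = {Office}.
No dependency enlarges {Office}, so (Office)⁺ = {Office}.
The closure contains neither all of Student1 = {Office, GPA, Advisor} nor all of Student2 = {Office, Name}, so the common attributes are not a superkey of either fragment. The join is lossy.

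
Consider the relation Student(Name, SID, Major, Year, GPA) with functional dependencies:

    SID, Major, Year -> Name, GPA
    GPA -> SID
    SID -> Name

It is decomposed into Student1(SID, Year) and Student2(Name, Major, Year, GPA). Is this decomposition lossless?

Common attributes: Student1 ∩ Student2 = {Year}.
No dependency enlarges {Year}, so (Year)⁺ = {Year}.
The closure contains neither all of Student1 = {SID, Year} nor all of Student2 = {Name, Major, Year, GPA}, so the common attributes are not a superkey of either fragment. The join is lossy.

No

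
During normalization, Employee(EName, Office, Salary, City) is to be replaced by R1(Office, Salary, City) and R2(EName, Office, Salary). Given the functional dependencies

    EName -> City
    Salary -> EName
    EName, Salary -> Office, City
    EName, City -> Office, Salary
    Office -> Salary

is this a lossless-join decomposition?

Common attributes: R1 ∩ R2 = {Office, Salary}.
Closure of {Office, Salary}: Salary → EName applies, adding EName; EName, Salary → Office, City applies, adding City. So (Office, Salary)⁺ = {EName, Office, Salary, City}.
This closure contains every attribute of R1, so R1 ∩ R2 → R1. The join is lossless.

Yes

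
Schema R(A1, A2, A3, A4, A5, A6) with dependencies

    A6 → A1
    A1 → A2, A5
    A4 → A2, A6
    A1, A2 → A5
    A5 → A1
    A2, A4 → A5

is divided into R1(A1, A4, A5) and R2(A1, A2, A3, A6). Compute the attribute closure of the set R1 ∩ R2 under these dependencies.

R1 ∩ R2 = {A1}.
A1 → A2, A5 applies, adding A2, A5
Closure: {A1, A2, A5}.

A1, A2, A5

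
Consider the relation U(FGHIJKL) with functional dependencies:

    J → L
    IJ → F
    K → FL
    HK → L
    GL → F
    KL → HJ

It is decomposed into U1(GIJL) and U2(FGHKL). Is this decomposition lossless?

No

Common attributes: U1 ∩ U2 = {GL}.
Closure of {GL}: GL → F applies, adding F. So (GL)⁺ = {FGL}.
The closure contains neither all of U1 = {GIJL} nor all of U2 = {FGHKL}, so the common attributes are not a superkey of either fragment. The join is lossy.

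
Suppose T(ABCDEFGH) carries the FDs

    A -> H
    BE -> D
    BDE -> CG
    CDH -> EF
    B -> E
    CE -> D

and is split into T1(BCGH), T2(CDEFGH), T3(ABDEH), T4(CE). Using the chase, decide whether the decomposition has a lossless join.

Chase test. Columns are ABCDEFGH; row i has aⱼ where attribute j ∈ Ti, else bᵢⱼ.
Initial tableau (one row per fragment):
  row 1: b11 a2 a3 b14 b15 b16 a7 a8
  row 2: b21 b22 a3 a4 a5 a6 a7 a8
  row 3: a1 a2 b33 a4 a5 b36 b37 a8
  row 4: b41 b42 a3 b44 a5 b46 b47 b48
Rows 1 and 3 agree on B; apply B→E and equate their E entries.
Rows 1 and 2 agree on CE; apply CE→D and equate their D entries.
Rows 1 and 4 agree on CE; apply CE→D and equate their D entries.
Rows 1 and 3 agree on BDE; apply BDE→CG and equate their CG entries.
Rows 1 and 2 agree on CDH; apply CDH→EF and equate their EF entries.
Rows 1 and 3 agree on CDH; apply CDH→EF and equate their EF entries.
Row 3 is now all distinguished symbols — the join is lossless.

Yes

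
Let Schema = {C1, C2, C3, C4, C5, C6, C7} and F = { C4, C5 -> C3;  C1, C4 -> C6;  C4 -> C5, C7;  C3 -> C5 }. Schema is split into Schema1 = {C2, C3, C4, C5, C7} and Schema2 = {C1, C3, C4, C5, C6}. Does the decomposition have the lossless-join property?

Common attributes: Schema1 ∩ Schema2 = {C3, C4, C5}.
Closure of {C3, C4, C5}: C4 → C5, C7 applies, adding C7. So (C3, C4, C5)⁺ = {C3, C4, C5, C7}.
The closure contains neither all of Schema1 = {C2, C3, C4, C5, C7} nor all of Schema2 = {C1, C3, C4, C5, C6}, so the common attributes are not a superkey of either fragment. The join is lossy.

No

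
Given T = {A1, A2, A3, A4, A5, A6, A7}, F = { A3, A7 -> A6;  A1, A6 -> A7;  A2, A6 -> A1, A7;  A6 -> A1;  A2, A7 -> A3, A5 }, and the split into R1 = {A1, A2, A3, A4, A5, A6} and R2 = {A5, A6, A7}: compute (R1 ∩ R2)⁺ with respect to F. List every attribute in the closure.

A1, A5, A6, A7

R1 ∩ R2 = {A5, A6}.
A6 → A1 applies, adding A1
A1, A6 → A7 applies, adding A7
Closure: {A1, A5, A6, A7}.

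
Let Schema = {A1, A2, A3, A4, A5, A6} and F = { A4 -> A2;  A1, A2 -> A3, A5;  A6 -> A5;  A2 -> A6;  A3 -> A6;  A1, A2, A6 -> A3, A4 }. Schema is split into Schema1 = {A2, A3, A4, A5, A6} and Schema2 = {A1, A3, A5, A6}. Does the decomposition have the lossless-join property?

Common attributes: Schema1 ∩ Schema2 = {A3, A5, A6}.
No dependency enlarges {A3, A5, A6}, so (A3, A5, A6)⁺ = {A3, A5, A6}.
The closure contains neither all of Schema1 = {A2, A3, A4, A5, A6} nor all of Schema2 = {A1, A3, A5, A6}, so the common attributes are not a superkey of either fragment. The join is lossy.

No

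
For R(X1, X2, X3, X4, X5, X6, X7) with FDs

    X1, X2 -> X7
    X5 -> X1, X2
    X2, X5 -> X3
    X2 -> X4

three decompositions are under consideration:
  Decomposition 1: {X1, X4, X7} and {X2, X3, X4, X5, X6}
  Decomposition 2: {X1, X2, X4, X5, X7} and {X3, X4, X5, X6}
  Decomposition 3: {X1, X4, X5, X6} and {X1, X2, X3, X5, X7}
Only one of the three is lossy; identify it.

Decomposition 1: common = {X4}, closure = {X4} → lossy.
Decomposition 2: common = {X4, X5}, closure = {X1, X2, X3, X4, X5, X7} → lossless.
Decomposition 3: common = {X1, X5}, closure = {X1, X2, X3, X4, X5, X7} → lossless.

Decomposition 1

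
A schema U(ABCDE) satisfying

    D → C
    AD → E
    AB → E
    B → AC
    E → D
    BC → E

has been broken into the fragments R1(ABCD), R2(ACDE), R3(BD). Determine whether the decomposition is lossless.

Yes

Chase test. Columns are ABCDE; row i has aⱼ where attribute j ∈ Ri, else bᵢⱼ.
Initial tableau (one row per fragment):
  row 1: a1 a2 a3 a4 b15
  row 2: a1 b22 a3 a4 a5
  row 3: b31 a2 b33 a4 b35
Rows 1 and 3 agree on D; apply D→C and equate their C entries.
Rows 1 and 2 agree on AD; apply AD→E and equate their E entries.
Rows 1 and 3 agree on B; apply B→AC and equate their AC entries.
Rows 1 and 3 agree on BC; apply BC→E and equate their E entries.
Row 1 is now all distinguished symbols — the join is lossless.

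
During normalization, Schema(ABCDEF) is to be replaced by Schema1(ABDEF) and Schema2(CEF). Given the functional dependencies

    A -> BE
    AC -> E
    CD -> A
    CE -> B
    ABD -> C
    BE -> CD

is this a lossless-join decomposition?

Common attributes: Schema1 ∩ Schema2 = {EF}.
No dependency enlarges {EF}, so (EF)⁺ = {EF}.
The closure contains neither all of Schema1 = {ABDEF} nor all of Schema2 = {CEF}, so the common attributes are not a superkey of either fragment. The join is lossy.

No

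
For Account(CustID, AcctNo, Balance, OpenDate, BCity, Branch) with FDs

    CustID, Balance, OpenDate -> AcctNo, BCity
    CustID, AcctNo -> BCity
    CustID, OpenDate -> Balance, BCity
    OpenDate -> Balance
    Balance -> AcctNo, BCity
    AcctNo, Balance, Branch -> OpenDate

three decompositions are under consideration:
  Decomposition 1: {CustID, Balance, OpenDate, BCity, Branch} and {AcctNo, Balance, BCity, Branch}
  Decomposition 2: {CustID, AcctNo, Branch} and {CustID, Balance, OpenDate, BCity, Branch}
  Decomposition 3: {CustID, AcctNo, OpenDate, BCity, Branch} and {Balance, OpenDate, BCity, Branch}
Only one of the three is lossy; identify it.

Decomposition 2

Decomposition 1: common = {Balance, BCity, Branch}, closure = {AcctNo, Balance, OpenDate, BCity, Branch} → lossless.
Decomposition 2: common = {CustID, Branch}, closure = {CustID, Branch} → lossy.
Decomposition 3: common = {OpenDate, BCity, Branch}, closure = {AcctNo, Balance, OpenDate, BCity, Branch} → lossless.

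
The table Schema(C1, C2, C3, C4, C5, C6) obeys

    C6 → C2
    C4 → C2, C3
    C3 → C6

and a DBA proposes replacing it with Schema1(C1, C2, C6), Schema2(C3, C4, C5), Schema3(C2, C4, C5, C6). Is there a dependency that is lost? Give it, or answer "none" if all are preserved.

Check C3 → C6: no single fragment contains all of {C3, C6}, and the restricted closure of {C3} across the fragments never reaches {C6}.
C6 → C2 is preserved.
C4 → C2, C3 is preserved.

C3 → C6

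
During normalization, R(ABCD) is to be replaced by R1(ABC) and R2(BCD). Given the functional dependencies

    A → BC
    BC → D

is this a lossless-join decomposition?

Yes

Common attributes: R1 ∩ R2 = {BC}.
Closure of {BC}: BC → D applies, adding D. So (BC)⁺ = {BCD}.
This closure contains every attribute of R2, so R1 ∩ R2 → R2. The join is lossless.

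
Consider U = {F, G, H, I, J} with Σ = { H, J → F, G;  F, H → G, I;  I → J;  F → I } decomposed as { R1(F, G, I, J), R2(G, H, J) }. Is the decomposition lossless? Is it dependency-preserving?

lossy and not dependency-preserving

Lossless test: (G, J)⁺ = {G, J}, which is a superkey of neither fragment — lossy.
Dependency preservation: the restricted closure of {H, J} across the fragments never reaches {F, G}, so H, J → F, G cannot be enforced without a join — not preserved.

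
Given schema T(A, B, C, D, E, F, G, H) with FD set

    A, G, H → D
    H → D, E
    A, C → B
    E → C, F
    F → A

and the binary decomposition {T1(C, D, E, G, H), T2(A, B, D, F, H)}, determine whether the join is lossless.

Yes

Common attributes: T1 ∩ T2 = {D, H}.
Closure of {D, H}: H → D, E applies, adding E; E → C, F applies, adding C, F; F → A applies, adding A; A, C → B applies, adding B. So (D, H)⁺ = {A, B, C, D, E, F, H}.
This closure contains every attribute of T2, so T1 ∩ T2 → T2. The join is lossless.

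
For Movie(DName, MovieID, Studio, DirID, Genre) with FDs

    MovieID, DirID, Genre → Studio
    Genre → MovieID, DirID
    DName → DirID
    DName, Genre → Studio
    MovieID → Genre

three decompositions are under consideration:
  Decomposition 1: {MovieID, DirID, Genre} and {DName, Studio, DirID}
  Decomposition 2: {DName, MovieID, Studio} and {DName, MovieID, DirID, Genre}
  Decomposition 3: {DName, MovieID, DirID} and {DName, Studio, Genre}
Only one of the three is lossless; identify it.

Decomposition 2

Decomposition 1: common = {DirID}, closure = {DirID} → lossy.
Decomposition 2: common = {DName, MovieID}, closure = {DName, MovieID, Studio, DirID, Genre} → lossless.
Decomposition 3: common = {DName}, closure = {DName, DirID} → lossy.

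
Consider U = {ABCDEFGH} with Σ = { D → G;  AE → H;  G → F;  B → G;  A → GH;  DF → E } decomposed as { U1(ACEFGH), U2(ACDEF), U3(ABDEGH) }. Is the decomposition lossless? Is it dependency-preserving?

Lossless test (chase): Rows 2 and 3 agree on D; apply D→G and equate their G entries. Rows 1 and 2 agree on AE; apply AE→H and equate their H entries. Rows 1 and 3 agree on G; apply G→F and equate their F entries. No row becomes fully distinguished — the join is lossy.
Dependency preservation: every FD's attributes lie within a single fragment, so each can be enforced locally — preserved.

lossy but dependency-preserving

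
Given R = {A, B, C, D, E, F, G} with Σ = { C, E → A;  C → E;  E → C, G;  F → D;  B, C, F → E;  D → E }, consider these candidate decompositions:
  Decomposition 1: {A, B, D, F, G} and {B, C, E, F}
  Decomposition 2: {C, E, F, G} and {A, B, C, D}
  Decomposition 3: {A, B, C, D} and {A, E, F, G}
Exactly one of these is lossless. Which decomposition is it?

Decomposition 1: common = {B, F}, closure = {A, B, C, D, E, F, G} → lossless.
Decomposition 2: common = {C}, closure = {A, C, E, G} → lossy.
Decomposition 3: common = {A}, closure = {A} → lossy.

Decomposition 1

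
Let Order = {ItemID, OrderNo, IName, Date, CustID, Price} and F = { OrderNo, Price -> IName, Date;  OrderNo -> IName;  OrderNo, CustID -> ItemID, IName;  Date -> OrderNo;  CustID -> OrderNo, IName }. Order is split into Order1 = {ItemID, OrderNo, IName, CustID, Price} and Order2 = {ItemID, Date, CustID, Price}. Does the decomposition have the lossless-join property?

Common attributes: Order1 ∩ Order2 = {ItemID, CustID, Price}.
Closure of {ItemID, CustID, Price}: CustID → OrderNo, IName applies, adding OrderNo, IName; OrderNo, Price → IName, Date applies, adding Date. So (ItemID, CustID, Price)⁺ = {ItemID, OrderNo, IName, Date, CustID, Price}.
This closure contains every attribute of Order1, so Order1 ∩ Order2 → Order1. The join is lossless.

Yes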